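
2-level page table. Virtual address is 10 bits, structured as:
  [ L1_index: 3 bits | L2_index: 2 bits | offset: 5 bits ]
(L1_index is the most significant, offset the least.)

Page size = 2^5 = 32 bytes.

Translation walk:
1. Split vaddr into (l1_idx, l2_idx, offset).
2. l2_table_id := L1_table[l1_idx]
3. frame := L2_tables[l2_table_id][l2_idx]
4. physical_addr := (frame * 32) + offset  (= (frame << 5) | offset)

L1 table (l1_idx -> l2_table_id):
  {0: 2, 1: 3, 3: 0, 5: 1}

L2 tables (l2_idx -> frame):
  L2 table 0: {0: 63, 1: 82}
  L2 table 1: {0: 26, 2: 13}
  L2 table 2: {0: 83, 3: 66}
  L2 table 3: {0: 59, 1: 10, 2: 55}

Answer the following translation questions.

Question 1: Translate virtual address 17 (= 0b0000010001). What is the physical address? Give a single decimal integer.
vaddr = 17 = 0b0000010001
Split: l1_idx=0, l2_idx=0, offset=17
L1[0] = 2
L2[2][0] = 83
paddr = 83 * 32 + 17 = 2673

Answer: 2673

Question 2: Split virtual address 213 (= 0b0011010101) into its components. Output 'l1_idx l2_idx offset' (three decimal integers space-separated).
Answer: 1 2 21

Derivation:
vaddr = 213 = 0b0011010101
  top 3 bits -> l1_idx = 1
  next 2 bits -> l2_idx = 2
  bottom 5 bits -> offset = 21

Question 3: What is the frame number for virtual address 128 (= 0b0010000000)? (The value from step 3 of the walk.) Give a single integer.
vaddr = 128: l1_idx=1, l2_idx=0
L1[1] = 3; L2[3][0] = 59

Answer: 59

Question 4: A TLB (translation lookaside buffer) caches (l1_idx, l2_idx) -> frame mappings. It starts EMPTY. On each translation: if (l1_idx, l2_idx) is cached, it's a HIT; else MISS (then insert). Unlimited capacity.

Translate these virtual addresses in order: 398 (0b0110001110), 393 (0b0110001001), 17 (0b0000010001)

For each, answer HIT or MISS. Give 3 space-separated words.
Answer: MISS HIT MISS

Derivation:
vaddr=398: (3,0) not in TLB -> MISS, insert
vaddr=393: (3,0) in TLB -> HIT
vaddr=17: (0,0) not in TLB -> MISS, insert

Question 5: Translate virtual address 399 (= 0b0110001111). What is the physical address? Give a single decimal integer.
vaddr = 399 = 0b0110001111
Split: l1_idx=3, l2_idx=0, offset=15
L1[3] = 0
L2[0][0] = 63
paddr = 63 * 32 + 15 = 2031

Answer: 2031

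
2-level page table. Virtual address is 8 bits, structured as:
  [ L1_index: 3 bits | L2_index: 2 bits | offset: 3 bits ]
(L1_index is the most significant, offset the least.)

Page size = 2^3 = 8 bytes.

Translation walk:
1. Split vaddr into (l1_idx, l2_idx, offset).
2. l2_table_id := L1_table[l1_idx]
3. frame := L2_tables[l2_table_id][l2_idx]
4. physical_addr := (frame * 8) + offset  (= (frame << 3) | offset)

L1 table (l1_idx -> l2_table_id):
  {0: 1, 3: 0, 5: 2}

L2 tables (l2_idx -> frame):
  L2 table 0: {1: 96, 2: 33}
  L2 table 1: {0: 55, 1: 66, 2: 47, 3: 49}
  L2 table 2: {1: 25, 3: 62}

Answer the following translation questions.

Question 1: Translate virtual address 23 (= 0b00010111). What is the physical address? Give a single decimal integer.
Answer: 383

Derivation:
vaddr = 23 = 0b00010111
Split: l1_idx=0, l2_idx=2, offset=7
L1[0] = 1
L2[1][2] = 47
paddr = 47 * 8 + 7 = 383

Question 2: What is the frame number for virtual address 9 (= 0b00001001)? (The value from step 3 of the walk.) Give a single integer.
Answer: 66

Derivation:
vaddr = 9: l1_idx=0, l2_idx=1
L1[0] = 1; L2[1][1] = 66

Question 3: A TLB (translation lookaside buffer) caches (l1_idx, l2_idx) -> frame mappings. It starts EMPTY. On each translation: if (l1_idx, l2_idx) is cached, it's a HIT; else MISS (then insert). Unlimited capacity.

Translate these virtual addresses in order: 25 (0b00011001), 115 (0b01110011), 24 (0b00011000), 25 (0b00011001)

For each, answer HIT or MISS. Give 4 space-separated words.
Answer: MISS MISS HIT HIT

Derivation:
vaddr=25: (0,3) not in TLB -> MISS, insert
vaddr=115: (3,2) not in TLB -> MISS, insert
vaddr=24: (0,3) in TLB -> HIT
vaddr=25: (0,3) in TLB -> HIT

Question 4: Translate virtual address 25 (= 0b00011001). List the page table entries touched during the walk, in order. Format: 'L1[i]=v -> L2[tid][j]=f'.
vaddr = 25 = 0b00011001
Split: l1_idx=0, l2_idx=3, offset=1

Answer: L1[0]=1 -> L2[1][3]=49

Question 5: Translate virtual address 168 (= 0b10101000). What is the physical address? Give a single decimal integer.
vaddr = 168 = 0b10101000
Split: l1_idx=5, l2_idx=1, offset=0
L1[5] = 2
L2[2][1] = 25
paddr = 25 * 8 + 0 = 200

Answer: 200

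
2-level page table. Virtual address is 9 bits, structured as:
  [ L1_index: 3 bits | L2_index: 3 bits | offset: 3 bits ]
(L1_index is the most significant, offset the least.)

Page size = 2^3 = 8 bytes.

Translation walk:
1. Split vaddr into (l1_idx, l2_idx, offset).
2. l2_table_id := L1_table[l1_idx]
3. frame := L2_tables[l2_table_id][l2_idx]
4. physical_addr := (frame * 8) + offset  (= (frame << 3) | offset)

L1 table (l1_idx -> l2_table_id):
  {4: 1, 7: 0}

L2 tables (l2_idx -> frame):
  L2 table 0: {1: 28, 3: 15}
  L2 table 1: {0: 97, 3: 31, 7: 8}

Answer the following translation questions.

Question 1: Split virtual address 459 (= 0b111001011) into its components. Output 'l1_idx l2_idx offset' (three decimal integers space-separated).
Answer: 7 1 3

Derivation:
vaddr = 459 = 0b111001011
  top 3 bits -> l1_idx = 7
  next 3 bits -> l2_idx = 1
  bottom 3 bits -> offset = 3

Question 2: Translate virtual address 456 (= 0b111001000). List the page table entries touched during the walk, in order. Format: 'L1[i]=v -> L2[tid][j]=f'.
vaddr = 456 = 0b111001000
Split: l1_idx=7, l2_idx=1, offset=0

Answer: L1[7]=0 -> L2[0][1]=28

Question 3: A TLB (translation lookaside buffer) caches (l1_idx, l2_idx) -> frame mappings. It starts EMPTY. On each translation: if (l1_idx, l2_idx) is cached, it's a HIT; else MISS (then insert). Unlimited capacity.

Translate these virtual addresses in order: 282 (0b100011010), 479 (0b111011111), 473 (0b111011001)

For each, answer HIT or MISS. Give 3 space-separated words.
Answer: MISS MISS HIT

Derivation:
vaddr=282: (4,3) not in TLB -> MISS, insert
vaddr=479: (7,3) not in TLB -> MISS, insert
vaddr=473: (7,3) in TLB -> HIT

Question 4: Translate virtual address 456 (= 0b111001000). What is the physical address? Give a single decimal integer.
Answer: 224

Derivation:
vaddr = 456 = 0b111001000
Split: l1_idx=7, l2_idx=1, offset=0
L1[7] = 0
L2[0][1] = 28
paddr = 28 * 8 + 0 = 224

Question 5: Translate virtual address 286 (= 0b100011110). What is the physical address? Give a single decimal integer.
vaddr = 286 = 0b100011110
Split: l1_idx=4, l2_idx=3, offset=6
L1[4] = 1
L2[1][3] = 31
paddr = 31 * 8 + 6 = 254

Answer: 254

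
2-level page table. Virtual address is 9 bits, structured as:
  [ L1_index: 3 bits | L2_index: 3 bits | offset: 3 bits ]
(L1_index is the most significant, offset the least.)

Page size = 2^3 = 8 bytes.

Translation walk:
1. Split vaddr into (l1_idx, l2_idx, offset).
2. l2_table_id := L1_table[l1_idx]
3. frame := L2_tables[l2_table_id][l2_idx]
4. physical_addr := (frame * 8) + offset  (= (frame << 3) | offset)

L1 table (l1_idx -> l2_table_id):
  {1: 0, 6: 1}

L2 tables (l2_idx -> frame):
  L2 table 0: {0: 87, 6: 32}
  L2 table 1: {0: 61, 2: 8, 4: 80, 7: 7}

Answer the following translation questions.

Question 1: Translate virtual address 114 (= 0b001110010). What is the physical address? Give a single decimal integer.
Answer: 258

Derivation:
vaddr = 114 = 0b001110010
Split: l1_idx=1, l2_idx=6, offset=2
L1[1] = 0
L2[0][6] = 32
paddr = 32 * 8 + 2 = 258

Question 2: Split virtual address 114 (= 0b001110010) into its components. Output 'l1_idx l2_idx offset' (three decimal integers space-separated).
vaddr = 114 = 0b001110010
  top 3 bits -> l1_idx = 1
  next 3 bits -> l2_idx = 6
  bottom 3 bits -> offset = 2

Answer: 1 6 2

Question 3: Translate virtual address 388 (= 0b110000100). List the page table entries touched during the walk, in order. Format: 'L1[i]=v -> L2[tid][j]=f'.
vaddr = 388 = 0b110000100
Split: l1_idx=6, l2_idx=0, offset=4

Answer: L1[6]=1 -> L2[1][0]=61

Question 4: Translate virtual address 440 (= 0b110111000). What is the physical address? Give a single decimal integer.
vaddr = 440 = 0b110111000
Split: l1_idx=6, l2_idx=7, offset=0
L1[6] = 1
L2[1][7] = 7
paddr = 7 * 8 + 0 = 56

Answer: 56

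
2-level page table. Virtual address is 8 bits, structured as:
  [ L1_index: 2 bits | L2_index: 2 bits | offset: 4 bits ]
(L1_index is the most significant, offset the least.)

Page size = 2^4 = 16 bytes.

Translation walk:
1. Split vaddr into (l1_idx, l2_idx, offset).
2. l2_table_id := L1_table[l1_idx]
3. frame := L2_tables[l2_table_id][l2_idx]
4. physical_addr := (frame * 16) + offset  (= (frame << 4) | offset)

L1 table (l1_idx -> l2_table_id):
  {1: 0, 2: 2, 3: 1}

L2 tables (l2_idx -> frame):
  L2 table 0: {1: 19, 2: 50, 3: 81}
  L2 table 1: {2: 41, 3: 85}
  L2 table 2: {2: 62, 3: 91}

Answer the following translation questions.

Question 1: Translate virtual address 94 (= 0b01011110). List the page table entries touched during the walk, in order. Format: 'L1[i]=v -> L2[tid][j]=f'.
Answer: L1[1]=0 -> L2[0][1]=19

Derivation:
vaddr = 94 = 0b01011110
Split: l1_idx=1, l2_idx=1, offset=14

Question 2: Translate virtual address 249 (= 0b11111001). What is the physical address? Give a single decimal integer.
Answer: 1369

Derivation:
vaddr = 249 = 0b11111001
Split: l1_idx=3, l2_idx=3, offset=9
L1[3] = 1
L2[1][3] = 85
paddr = 85 * 16 + 9 = 1369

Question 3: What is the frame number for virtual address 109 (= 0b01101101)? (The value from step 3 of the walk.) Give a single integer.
Answer: 50

Derivation:
vaddr = 109: l1_idx=1, l2_idx=2
L1[1] = 0; L2[0][2] = 50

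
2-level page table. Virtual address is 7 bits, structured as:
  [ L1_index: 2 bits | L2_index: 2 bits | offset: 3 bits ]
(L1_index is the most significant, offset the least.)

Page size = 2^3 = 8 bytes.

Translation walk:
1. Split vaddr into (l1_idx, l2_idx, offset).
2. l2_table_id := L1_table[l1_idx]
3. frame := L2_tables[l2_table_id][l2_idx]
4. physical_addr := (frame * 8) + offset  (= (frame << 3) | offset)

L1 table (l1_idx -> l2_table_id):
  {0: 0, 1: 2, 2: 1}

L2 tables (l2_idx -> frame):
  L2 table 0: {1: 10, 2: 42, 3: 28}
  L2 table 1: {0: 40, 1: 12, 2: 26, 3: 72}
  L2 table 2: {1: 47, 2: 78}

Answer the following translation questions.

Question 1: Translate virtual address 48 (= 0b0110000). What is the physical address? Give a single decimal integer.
Answer: 624

Derivation:
vaddr = 48 = 0b0110000
Split: l1_idx=1, l2_idx=2, offset=0
L1[1] = 2
L2[2][2] = 78
paddr = 78 * 8 + 0 = 624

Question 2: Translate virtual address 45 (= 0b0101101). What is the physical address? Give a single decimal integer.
vaddr = 45 = 0b0101101
Split: l1_idx=1, l2_idx=1, offset=5
L1[1] = 2
L2[2][1] = 47
paddr = 47 * 8 + 5 = 381

Answer: 381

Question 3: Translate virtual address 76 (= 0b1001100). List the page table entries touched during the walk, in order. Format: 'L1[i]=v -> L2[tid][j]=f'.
vaddr = 76 = 0b1001100
Split: l1_idx=2, l2_idx=1, offset=4

Answer: L1[2]=1 -> L2[1][1]=12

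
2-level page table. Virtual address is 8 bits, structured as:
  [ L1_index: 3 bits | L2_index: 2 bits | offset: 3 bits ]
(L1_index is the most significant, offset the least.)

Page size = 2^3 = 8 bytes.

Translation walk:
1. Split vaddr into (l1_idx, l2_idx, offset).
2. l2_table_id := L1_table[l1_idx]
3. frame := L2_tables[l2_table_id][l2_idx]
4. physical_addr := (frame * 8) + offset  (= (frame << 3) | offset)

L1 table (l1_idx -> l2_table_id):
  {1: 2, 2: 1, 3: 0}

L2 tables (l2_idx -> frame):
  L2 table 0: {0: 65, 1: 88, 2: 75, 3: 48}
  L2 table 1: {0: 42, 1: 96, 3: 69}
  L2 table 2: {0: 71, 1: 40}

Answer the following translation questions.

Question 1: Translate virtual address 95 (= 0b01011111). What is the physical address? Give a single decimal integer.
vaddr = 95 = 0b01011111
Split: l1_idx=2, l2_idx=3, offset=7
L1[2] = 1
L2[1][3] = 69
paddr = 69 * 8 + 7 = 559

Answer: 559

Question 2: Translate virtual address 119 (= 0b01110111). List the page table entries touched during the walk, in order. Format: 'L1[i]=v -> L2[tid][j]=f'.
vaddr = 119 = 0b01110111
Split: l1_idx=3, l2_idx=2, offset=7

Answer: L1[3]=0 -> L2[0][2]=75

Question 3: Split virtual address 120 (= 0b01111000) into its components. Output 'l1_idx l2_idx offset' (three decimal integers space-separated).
vaddr = 120 = 0b01111000
  top 3 bits -> l1_idx = 3
  next 2 bits -> l2_idx = 3
  bottom 3 bits -> offset = 0

Answer: 3 3 0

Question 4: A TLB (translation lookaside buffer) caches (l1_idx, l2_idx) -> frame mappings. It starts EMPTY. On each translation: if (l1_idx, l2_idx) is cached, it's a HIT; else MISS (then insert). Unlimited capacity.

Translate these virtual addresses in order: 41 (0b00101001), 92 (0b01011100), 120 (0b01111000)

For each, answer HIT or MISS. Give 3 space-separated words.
vaddr=41: (1,1) not in TLB -> MISS, insert
vaddr=92: (2,3) not in TLB -> MISS, insert
vaddr=120: (3,3) not in TLB -> MISS, insert

Answer: MISS MISS MISS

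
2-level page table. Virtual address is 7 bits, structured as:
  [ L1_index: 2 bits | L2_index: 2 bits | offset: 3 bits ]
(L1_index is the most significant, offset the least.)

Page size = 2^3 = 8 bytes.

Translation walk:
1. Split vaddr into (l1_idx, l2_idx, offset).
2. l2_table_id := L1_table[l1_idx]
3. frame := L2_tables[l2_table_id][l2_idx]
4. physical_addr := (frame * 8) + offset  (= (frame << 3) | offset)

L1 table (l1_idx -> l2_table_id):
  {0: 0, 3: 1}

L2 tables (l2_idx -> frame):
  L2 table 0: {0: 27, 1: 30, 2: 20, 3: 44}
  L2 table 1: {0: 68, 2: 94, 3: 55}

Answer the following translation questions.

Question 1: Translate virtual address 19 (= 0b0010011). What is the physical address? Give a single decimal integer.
vaddr = 19 = 0b0010011
Split: l1_idx=0, l2_idx=2, offset=3
L1[0] = 0
L2[0][2] = 20
paddr = 20 * 8 + 3 = 163

Answer: 163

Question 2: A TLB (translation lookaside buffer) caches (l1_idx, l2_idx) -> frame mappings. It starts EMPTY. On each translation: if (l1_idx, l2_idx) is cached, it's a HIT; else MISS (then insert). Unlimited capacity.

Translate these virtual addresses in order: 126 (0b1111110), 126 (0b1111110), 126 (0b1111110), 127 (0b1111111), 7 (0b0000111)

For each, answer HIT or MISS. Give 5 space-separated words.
vaddr=126: (3,3) not in TLB -> MISS, insert
vaddr=126: (3,3) in TLB -> HIT
vaddr=126: (3,3) in TLB -> HIT
vaddr=127: (3,3) in TLB -> HIT
vaddr=7: (0,0) not in TLB -> MISS, insert

Answer: MISS HIT HIT HIT MISS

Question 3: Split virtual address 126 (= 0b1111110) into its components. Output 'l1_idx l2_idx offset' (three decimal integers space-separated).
vaddr = 126 = 0b1111110
  top 2 bits -> l1_idx = 3
  next 2 bits -> l2_idx = 3
  bottom 3 bits -> offset = 6

Answer: 3 3 6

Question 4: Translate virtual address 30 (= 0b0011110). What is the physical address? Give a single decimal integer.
Answer: 358

Derivation:
vaddr = 30 = 0b0011110
Split: l1_idx=0, l2_idx=3, offset=6
L1[0] = 0
L2[0][3] = 44
paddr = 44 * 8 + 6 = 358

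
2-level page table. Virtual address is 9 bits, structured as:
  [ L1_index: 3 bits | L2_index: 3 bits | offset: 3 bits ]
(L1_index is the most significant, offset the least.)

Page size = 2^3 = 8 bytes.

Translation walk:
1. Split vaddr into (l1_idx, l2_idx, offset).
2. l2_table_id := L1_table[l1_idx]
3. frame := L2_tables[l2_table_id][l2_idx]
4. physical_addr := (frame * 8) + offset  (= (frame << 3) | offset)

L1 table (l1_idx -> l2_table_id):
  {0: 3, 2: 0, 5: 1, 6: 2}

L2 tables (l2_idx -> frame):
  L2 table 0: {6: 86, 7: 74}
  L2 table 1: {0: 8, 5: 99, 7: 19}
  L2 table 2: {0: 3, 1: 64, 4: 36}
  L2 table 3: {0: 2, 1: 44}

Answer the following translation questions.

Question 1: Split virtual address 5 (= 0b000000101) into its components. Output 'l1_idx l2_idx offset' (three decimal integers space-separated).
Answer: 0 0 5

Derivation:
vaddr = 5 = 0b000000101
  top 3 bits -> l1_idx = 0
  next 3 bits -> l2_idx = 0
  bottom 3 bits -> offset = 5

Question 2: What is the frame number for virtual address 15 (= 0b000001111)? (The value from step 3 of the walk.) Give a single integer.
vaddr = 15: l1_idx=0, l2_idx=1
L1[0] = 3; L2[3][1] = 44

Answer: 44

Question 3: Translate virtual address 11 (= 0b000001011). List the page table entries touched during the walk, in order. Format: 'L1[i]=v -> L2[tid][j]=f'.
vaddr = 11 = 0b000001011
Split: l1_idx=0, l2_idx=1, offset=3

Answer: L1[0]=3 -> L2[3][1]=44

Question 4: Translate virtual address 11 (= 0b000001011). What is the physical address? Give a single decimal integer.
Answer: 355

Derivation:
vaddr = 11 = 0b000001011
Split: l1_idx=0, l2_idx=1, offset=3
L1[0] = 3
L2[3][1] = 44
paddr = 44 * 8 + 3 = 355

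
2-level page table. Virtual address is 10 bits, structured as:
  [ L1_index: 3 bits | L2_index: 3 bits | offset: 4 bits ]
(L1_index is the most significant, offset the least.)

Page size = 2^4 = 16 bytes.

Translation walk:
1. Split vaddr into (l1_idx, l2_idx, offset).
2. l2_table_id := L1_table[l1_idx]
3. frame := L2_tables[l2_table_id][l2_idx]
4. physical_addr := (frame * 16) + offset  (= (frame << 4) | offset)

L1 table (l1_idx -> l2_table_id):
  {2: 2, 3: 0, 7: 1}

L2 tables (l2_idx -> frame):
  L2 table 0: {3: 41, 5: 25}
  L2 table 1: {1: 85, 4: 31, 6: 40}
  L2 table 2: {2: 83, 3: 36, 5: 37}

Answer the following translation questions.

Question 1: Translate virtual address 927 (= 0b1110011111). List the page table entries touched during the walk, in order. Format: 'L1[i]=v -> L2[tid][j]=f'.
vaddr = 927 = 0b1110011111
Split: l1_idx=7, l2_idx=1, offset=15

Answer: L1[7]=1 -> L2[1][1]=85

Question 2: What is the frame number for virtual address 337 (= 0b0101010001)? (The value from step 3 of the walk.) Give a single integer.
Answer: 37

Derivation:
vaddr = 337: l1_idx=2, l2_idx=5
L1[2] = 2; L2[2][5] = 37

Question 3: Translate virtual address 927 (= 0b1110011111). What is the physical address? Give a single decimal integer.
Answer: 1375

Derivation:
vaddr = 927 = 0b1110011111
Split: l1_idx=7, l2_idx=1, offset=15
L1[7] = 1
L2[1][1] = 85
paddr = 85 * 16 + 15 = 1375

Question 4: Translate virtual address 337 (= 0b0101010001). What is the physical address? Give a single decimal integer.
vaddr = 337 = 0b0101010001
Split: l1_idx=2, l2_idx=5, offset=1
L1[2] = 2
L2[2][5] = 37
paddr = 37 * 16 + 1 = 593

Answer: 593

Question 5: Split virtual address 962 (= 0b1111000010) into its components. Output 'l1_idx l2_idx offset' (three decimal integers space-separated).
Answer: 7 4 2

Derivation:
vaddr = 962 = 0b1111000010
  top 3 bits -> l1_idx = 7
  next 3 bits -> l2_idx = 4
  bottom 4 bits -> offset = 2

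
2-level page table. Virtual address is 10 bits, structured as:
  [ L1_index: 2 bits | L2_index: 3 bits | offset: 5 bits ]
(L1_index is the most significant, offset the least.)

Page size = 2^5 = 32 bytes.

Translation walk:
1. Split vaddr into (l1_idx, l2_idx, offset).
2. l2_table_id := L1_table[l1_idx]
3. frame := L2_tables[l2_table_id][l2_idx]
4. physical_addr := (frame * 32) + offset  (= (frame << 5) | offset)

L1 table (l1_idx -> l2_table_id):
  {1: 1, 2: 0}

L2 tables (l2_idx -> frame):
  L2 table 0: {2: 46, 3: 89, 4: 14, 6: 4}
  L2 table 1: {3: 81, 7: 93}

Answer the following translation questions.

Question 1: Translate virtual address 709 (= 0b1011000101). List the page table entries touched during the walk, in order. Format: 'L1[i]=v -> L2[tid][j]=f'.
Answer: L1[2]=0 -> L2[0][6]=4

Derivation:
vaddr = 709 = 0b1011000101
Split: l1_idx=2, l2_idx=6, offset=5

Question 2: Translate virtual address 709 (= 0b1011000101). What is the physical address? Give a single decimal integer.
Answer: 133

Derivation:
vaddr = 709 = 0b1011000101
Split: l1_idx=2, l2_idx=6, offset=5
L1[2] = 0
L2[0][6] = 4
paddr = 4 * 32 + 5 = 133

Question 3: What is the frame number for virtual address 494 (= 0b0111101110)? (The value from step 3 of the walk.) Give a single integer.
Answer: 93

Derivation:
vaddr = 494: l1_idx=1, l2_idx=7
L1[1] = 1; L2[1][7] = 93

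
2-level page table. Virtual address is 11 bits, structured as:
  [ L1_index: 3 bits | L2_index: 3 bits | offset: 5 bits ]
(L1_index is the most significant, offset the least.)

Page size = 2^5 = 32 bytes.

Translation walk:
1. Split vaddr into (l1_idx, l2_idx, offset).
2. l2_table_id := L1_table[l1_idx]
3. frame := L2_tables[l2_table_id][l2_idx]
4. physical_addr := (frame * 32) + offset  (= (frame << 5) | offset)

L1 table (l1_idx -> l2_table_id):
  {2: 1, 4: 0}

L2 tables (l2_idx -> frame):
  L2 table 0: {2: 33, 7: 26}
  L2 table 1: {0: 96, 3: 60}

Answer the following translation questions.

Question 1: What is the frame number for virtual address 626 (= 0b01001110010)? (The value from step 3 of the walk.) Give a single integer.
vaddr = 626: l1_idx=2, l2_idx=3
L1[2] = 1; L2[1][3] = 60

Answer: 60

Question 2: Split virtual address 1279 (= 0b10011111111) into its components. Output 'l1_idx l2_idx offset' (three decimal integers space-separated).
vaddr = 1279 = 0b10011111111
  top 3 bits -> l1_idx = 4
  next 3 bits -> l2_idx = 7
  bottom 5 bits -> offset = 31

Answer: 4 7 31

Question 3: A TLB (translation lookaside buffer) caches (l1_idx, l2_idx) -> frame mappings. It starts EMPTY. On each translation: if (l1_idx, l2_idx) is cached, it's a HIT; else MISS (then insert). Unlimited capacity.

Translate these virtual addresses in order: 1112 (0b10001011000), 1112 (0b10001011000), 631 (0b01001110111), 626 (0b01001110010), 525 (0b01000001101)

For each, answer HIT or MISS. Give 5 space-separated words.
Answer: MISS HIT MISS HIT MISS

Derivation:
vaddr=1112: (4,2) not in TLB -> MISS, insert
vaddr=1112: (4,2) in TLB -> HIT
vaddr=631: (2,3) not in TLB -> MISS, insert
vaddr=626: (2,3) in TLB -> HIT
vaddr=525: (2,0) not in TLB -> MISS, insert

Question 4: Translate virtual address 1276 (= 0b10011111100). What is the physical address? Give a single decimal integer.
vaddr = 1276 = 0b10011111100
Split: l1_idx=4, l2_idx=7, offset=28
L1[4] = 0
L2[0][7] = 26
paddr = 26 * 32 + 28 = 860

Answer: 860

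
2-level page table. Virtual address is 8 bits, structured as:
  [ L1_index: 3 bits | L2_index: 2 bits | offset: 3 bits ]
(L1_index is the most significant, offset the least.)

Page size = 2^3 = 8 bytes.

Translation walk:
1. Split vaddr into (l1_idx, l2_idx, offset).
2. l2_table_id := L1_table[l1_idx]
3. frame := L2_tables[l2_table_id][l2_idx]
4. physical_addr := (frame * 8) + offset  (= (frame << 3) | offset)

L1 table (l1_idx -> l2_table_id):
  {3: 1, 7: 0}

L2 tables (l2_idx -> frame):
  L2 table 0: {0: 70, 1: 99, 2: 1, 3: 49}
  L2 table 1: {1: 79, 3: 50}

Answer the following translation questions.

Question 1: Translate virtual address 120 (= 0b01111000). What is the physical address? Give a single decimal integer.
vaddr = 120 = 0b01111000
Split: l1_idx=3, l2_idx=3, offset=0
L1[3] = 1
L2[1][3] = 50
paddr = 50 * 8 + 0 = 400

Answer: 400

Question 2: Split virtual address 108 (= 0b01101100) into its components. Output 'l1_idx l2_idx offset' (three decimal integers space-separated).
vaddr = 108 = 0b01101100
  top 3 bits -> l1_idx = 3
  next 2 bits -> l2_idx = 1
  bottom 3 bits -> offset = 4

Answer: 3 1 4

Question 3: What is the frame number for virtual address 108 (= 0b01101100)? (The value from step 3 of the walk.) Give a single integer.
Answer: 79

Derivation:
vaddr = 108: l1_idx=3, l2_idx=1
L1[3] = 1; L2[1][1] = 79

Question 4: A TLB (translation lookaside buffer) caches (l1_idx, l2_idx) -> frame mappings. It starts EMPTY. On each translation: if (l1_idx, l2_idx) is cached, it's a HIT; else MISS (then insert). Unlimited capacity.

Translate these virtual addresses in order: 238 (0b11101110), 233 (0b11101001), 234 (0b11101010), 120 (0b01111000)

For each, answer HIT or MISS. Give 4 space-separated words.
vaddr=238: (7,1) not in TLB -> MISS, insert
vaddr=233: (7,1) in TLB -> HIT
vaddr=234: (7,1) in TLB -> HIT
vaddr=120: (3,3) not in TLB -> MISS, insert

Answer: MISS HIT HIT MISS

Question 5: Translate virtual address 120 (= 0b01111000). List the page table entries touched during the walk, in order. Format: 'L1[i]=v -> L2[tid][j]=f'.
Answer: L1[3]=1 -> L2[1][3]=50

Derivation:
vaddr = 120 = 0b01111000
Split: l1_idx=3, l2_idx=3, offset=0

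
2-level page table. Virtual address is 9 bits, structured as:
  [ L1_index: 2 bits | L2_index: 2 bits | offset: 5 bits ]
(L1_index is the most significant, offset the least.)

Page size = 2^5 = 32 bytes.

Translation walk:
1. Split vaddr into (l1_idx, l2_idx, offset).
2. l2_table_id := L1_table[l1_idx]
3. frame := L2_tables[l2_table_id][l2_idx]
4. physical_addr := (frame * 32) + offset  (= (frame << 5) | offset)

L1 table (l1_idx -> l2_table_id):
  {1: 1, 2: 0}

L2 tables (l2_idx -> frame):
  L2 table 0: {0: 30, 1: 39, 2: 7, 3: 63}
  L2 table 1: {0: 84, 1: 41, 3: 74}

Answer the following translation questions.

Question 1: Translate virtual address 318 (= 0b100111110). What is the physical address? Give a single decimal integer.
Answer: 1278

Derivation:
vaddr = 318 = 0b100111110
Split: l1_idx=2, l2_idx=1, offset=30
L1[2] = 0
L2[0][1] = 39
paddr = 39 * 32 + 30 = 1278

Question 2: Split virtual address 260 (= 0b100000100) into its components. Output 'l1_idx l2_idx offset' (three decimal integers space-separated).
vaddr = 260 = 0b100000100
  top 2 bits -> l1_idx = 2
  next 2 bits -> l2_idx = 0
  bottom 5 bits -> offset = 4

Answer: 2 0 4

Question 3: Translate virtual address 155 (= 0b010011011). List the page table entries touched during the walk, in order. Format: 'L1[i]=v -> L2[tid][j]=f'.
vaddr = 155 = 0b010011011
Split: l1_idx=1, l2_idx=0, offset=27

Answer: L1[1]=1 -> L2[1][0]=84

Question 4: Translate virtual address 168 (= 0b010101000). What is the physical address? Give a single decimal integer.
Answer: 1320

Derivation:
vaddr = 168 = 0b010101000
Split: l1_idx=1, l2_idx=1, offset=8
L1[1] = 1
L2[1][1] = 41
paddr = 41 * 32 + 8 = 1320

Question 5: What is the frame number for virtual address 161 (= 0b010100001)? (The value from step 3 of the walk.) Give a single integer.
vaddr = 161: l1_idx=1, l2_idx=1
L1[1] = 1; L2[1][1] = 41

Answer: 41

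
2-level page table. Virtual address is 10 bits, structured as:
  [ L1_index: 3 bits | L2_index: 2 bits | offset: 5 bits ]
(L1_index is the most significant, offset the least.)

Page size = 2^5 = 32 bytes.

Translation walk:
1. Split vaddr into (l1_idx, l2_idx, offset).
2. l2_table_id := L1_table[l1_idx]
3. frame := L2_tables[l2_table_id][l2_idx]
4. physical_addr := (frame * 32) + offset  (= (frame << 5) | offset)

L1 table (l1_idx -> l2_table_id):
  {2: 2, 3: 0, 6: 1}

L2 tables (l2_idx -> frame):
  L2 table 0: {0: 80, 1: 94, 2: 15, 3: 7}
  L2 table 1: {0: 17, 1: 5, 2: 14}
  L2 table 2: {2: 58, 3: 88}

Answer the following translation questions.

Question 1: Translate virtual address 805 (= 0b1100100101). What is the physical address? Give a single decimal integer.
Answer: 165

Derivation:
vaddr = 805 = 0b1100100101
Split: l1_idx=6, l2_idx=1, offset=5
L1[6] = 1
L2[1][1] = 5
paddr = 5 * 32 + 5 = 165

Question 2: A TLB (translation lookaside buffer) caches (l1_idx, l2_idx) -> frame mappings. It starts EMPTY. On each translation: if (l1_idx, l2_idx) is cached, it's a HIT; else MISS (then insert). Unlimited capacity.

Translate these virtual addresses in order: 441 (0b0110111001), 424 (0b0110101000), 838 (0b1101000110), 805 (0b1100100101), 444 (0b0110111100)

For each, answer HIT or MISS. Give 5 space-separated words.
Answer: MISS HIT MISS MISS HIT

Derivation:
vaddr=441: (3,1) not in TLB -> MISS, insert
vaddr=424: (3,1) in TLB -> HIT
vaddr=838: (6,2) not in TLB -> MISS, insert
vaddr=805: (6,1) not in TLB -> MISS, insert
vaddr=444: (3,1) in TLB -> HIT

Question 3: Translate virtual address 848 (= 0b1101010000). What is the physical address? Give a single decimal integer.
vaddr = 848 = 0b1101010000
Split: l1_idx=6, l2_idx=2, offset=16
L1[6] = 1
L2[1][2] = 14
paddr = 14 * 32 + 16 = 464

Answer: 464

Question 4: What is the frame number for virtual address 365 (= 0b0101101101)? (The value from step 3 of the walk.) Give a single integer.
Answer: 88

Derivation:
vaddr = 365: l1_idx=2, l2_idx=3
L1[2] = 2; L2[2][3] = 88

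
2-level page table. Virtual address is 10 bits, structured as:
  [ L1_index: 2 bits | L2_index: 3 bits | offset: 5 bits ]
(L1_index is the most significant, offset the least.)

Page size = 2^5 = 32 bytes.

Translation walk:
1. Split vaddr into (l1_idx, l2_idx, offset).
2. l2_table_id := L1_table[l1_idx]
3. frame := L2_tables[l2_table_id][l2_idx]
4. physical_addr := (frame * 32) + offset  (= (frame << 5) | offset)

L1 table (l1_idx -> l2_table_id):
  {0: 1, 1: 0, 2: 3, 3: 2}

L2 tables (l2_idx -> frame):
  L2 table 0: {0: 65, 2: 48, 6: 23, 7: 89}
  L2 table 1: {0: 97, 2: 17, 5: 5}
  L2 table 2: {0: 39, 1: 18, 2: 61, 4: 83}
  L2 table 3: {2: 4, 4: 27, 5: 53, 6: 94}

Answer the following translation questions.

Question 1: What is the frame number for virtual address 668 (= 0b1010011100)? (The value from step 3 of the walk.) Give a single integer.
Answer: 27

Derivation:
vaddr = 668: l1_idx=2, l2_idx=4
L1[2] = 3; L2[3][4] = 27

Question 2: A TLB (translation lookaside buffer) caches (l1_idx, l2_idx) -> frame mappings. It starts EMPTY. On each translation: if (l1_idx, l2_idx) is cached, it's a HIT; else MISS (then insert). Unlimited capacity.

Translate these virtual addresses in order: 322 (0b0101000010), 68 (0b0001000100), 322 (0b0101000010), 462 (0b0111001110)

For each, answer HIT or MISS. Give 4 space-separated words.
vaddr=322: (1,2) not in TLB -> MISS, insert
vaddr=68: (0,2) not in TLB -> MISS, insert
vaddr=322: (1,2) in TLB -> HIT
vaddr=462: (1,6) not in TLB -> MISS, insert

Answer: MISS MISS HIT MISS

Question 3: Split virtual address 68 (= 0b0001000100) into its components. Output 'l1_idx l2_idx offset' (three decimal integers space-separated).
vaddr = 68 = 0b0001000100
  top 2 bits -> l1_idx = 0
  next 3 bits -> l2_idx = 2
  bottom 5 bits -> offset = 4

Answer: 0 2 4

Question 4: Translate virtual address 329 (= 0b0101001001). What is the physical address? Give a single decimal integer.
Answer: 1545

Derivation:
vaddr = 329 = 0b0101001001
Split: l1_idx=1, l2_idx=2, offset=9
L1[1] = 0
L2[0][2] = 48
paddr = 48 * 32 + 9 = 1545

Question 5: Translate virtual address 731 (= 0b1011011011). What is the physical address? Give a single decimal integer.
Answer: 3035

Derivation:
vaddr = 731 = 0b1011011011
Split: l1_idx=2, l2_idx=6, offset=27
L1[2] = 3
L2[3][6] = 94
paddr = 94 * 32 + 27 = 3035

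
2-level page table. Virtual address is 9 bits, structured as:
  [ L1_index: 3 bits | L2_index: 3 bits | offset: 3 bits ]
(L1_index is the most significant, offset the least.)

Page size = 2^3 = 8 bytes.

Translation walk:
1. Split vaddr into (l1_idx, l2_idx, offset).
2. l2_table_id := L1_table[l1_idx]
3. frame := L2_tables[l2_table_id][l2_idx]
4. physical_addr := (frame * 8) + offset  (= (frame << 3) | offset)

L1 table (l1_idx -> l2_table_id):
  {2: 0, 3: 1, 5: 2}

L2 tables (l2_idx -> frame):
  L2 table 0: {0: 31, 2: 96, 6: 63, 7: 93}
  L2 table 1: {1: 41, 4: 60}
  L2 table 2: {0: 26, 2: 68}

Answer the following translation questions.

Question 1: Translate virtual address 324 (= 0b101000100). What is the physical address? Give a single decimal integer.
Answer: 212

Derivation:
vaddr = 324 = 0b101000100
Split: l1_idx=5, l2_idx=0, offset=4
L1[5] = 2
L2[2][0] = 26
paddr = 26 * 8 + 4 = 212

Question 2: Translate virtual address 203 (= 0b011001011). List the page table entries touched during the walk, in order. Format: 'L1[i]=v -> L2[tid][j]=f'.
Answer: L1[3]=1 -> L2[1][1]=41

Derivation:
vaddr = 203 = 0b011001011
Split: l1_idx=3, l2_idx=1, offset=3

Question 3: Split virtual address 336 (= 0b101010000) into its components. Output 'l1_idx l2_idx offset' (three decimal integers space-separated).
vaddr = 336 = 0b101010000
  top 3 bits -> l1_idx = 5
  next 3 bits -> l2_idx = 2
  bottom 3 bits -> offset = 0

Answer: 5 2 0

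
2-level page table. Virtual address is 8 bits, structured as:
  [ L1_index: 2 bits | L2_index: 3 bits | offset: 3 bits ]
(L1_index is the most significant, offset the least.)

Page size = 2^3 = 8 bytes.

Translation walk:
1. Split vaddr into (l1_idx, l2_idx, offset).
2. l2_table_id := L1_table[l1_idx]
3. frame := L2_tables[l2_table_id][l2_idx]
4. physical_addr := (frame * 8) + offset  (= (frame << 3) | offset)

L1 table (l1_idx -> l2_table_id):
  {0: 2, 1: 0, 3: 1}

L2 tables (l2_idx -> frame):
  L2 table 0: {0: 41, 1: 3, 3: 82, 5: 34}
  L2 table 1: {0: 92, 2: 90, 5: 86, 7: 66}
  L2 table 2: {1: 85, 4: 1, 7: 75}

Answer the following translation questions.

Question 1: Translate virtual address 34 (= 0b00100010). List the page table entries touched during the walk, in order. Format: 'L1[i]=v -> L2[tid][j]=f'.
Answer: L1[0]=2 -> L2[2][4]=1

Derivation:
vaddr = 34 = 0b00100010
Split: l1_idx=0, l2_idx=4, offset=2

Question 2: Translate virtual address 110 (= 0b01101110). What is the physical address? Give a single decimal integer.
Answer: 278

Derivation:
vaddr = 110 = 0b01101110
Split: l1_idx=1, l2_idx=5, offset=6
L1[1] = 0
L2[0][5] = 34
paddr = 34 * 8 + 6 = 278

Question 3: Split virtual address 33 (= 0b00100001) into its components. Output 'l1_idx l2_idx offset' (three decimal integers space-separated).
Answer: 0 4 1

Derivation:
vaddr = 33 = 0b00100001
  top 2 bits -> l1_idx = 0
  next 3 bits -> l2_idx = 4
  bottom 3 bits -> offset = 1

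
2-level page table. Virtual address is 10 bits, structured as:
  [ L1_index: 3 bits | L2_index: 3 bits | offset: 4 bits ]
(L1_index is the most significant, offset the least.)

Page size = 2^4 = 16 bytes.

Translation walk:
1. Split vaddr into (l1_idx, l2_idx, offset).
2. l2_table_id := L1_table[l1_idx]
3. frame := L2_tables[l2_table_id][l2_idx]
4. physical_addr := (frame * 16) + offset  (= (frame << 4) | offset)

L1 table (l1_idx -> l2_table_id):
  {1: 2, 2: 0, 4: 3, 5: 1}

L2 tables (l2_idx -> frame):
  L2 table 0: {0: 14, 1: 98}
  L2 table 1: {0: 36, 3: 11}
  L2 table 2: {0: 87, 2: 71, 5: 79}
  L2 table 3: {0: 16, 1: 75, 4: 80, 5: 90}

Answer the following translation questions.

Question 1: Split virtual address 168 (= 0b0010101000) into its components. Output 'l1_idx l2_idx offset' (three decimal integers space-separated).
Answer: 1 2 8

Derivation:
vaddr = 168 = 0b0010101000
  top 3 bits -> l1_idx = 1
  next 3 bits -> l2_idx = 2
  bottom 4 bits -> offset = 8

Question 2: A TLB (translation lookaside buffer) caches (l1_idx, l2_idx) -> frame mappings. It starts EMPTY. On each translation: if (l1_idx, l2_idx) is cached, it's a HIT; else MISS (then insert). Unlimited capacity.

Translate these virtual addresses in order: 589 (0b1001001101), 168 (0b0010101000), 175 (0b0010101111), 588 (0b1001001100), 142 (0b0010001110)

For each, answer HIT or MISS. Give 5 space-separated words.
Answer: MISS MISS HIT HIT MISS

Derivation:
vaddr=589: (4,4) not in TLB -> MISS, insert
vaddr=168: (1,2) not in TLB -> MISS, insert
vaddr=175: (1,2) in TLB -> HIT
vaddr=588: (4,4) in TLB -> HIT
vaddr=142: (1,0) not in TLB -> MISS, insert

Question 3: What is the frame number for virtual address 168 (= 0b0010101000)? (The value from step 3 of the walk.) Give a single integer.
Answer: 71

Derivation:
vaddr = 168: l1_idx=1, l2_idx=2
L1[1] = 2; L2[2][2] = 71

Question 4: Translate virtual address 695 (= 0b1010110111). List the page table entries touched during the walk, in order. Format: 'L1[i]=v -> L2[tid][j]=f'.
vaddr = 695 = 0b1010110111
Split: l1_idx=5, l2_idx=3, offset=7

Answer: L1[5]=1 -> L2[1][3]=11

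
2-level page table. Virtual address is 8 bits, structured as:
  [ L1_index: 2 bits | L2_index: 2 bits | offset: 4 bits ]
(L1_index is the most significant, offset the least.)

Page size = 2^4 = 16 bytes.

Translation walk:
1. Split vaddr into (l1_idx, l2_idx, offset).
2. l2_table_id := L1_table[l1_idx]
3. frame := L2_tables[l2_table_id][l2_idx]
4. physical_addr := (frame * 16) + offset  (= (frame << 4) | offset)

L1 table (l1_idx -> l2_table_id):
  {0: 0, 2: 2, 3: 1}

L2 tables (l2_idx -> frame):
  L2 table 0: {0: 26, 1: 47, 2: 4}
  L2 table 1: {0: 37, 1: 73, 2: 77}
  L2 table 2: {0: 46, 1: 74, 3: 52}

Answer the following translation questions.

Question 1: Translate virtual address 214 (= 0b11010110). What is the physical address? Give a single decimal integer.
Answer: 1174

Derivation:
vaddr = 214 = 0b11010110
Split: l1_idx=3, l2_idx=1, offset=6
L1[3] = 1
L2[1][1] = 73
paddr = 73 * 16 + 6 = 1174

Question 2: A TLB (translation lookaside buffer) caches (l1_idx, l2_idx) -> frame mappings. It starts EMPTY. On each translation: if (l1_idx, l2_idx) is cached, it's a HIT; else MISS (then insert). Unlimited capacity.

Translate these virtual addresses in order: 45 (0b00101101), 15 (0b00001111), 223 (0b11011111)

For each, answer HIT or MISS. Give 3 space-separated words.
vaddr=45: (0,2) not in TLB -> MISS, insert
vaddr=15: (0,0) not in TLB -> MISS, insert
vaddr=223: (3,1) not in TLB -> MISS, insert

Answer: MISS MISS MISS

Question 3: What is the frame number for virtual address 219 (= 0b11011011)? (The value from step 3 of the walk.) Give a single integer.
vaddr = 219: l1_idx=3, l2_idx=1
L1[3] = 1; L2[1][1] = 73

Answer: 73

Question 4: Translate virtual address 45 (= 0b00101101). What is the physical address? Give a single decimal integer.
Answer: 77

Derivation:
vaddr = 45 = 0b00101101
Split: l1_idx=0, l2_idx=2, offset=13
L1[0] = 0
L2[0][2] = 4
paddr = 4 * 16 + 13 = 77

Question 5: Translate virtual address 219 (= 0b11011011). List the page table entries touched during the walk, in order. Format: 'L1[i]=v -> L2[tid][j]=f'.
vaddr = 219 = 0b11011011
Split: l1_idx=3, l2_idx=1, offset=11

Answer: L1[3]=1 -> L2[1][1]=73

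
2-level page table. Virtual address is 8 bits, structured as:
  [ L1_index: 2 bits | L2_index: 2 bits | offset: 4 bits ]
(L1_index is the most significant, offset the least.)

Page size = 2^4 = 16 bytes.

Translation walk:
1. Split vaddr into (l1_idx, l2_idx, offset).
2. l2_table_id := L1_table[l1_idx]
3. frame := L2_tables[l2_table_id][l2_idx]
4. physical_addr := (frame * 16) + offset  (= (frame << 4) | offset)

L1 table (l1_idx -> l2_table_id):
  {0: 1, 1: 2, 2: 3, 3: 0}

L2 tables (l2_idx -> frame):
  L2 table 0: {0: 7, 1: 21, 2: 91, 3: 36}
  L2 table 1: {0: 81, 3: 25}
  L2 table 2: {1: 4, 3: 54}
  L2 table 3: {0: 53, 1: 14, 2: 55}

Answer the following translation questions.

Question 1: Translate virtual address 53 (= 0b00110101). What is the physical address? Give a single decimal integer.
Answer: 405

Derivation:
vaddr = 53 = 0b00110101
Split: l1_idx=0, l2_idx=3, offset=5
L1[0] = 1
L2[1][3] = 25
paddr = 25 * 16 + 5 = 405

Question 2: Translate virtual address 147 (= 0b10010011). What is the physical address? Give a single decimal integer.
vaddr = 147 = 0b10010011
Split: l1_idx=2, l2_idx=1, offset=3
L1[2] = 3
L2[3][1] = 14
paddr = 14 * 16 + 3 = 227

Answer: 227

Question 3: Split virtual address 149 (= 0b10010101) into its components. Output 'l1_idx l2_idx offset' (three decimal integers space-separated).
vaddr = 149 = 0b10010101
  top 2 bits -> l1_idx = 2
  next 2 bits -> l2_idx = 1
  bottom 4 bits -> offset = 5

Answer: 2 1 5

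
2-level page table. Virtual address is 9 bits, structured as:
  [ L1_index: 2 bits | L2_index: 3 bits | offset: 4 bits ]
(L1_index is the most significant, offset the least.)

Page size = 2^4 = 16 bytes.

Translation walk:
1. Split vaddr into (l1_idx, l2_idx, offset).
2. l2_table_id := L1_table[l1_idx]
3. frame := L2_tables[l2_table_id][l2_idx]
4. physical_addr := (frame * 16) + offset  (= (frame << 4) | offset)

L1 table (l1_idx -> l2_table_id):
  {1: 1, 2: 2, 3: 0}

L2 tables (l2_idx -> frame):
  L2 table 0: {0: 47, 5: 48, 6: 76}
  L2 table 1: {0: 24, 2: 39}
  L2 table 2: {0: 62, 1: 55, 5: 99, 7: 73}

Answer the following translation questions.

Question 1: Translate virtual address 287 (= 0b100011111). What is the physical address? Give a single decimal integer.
vaddr = 287 = 0b100011111
Split: l1_idx=2, l2_idx=1, offset=15
L1[2] = 2
L2[2][1] = 55
paddr = 55 * 16 + 15 = 895

Answer: 895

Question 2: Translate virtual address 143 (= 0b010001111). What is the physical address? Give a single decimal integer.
Answer: 399

Derivation:
vaddr = 143 = 0b010001111
Split: l1_idx=1, l2_idx=0, offset=15
L1[1] = 1
L2[1][0] = 24
paddr = 24 * 16 + 15 = 399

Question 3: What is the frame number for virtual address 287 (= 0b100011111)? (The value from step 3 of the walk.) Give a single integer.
Answer: 55

Derivation:
vaddr = 287: l1_idx=2, l2_idx=1
L1[2] = 2; L2[2][1] = 55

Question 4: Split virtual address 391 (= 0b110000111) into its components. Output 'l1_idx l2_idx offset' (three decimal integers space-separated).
Answer: 3 0 7

Derivation:
vaddr = 391 = 0b110000111
  top 2 bits -> l1_idx = 3
  next 3 bits -> l2_idx = 0
  bottom 4 bits -> offset = 7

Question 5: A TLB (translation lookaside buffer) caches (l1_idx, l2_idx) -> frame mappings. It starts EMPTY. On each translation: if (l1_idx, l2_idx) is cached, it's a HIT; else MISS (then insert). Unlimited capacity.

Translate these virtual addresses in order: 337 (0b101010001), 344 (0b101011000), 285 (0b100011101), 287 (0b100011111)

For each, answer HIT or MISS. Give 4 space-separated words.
vaddr=337: (2,5) not in TLB -> MISS, insert
vaddr=344: (2,5) in TLB -> HIT
vaddr=285: (2,1) not in TLB -> MISS, insert
vaddr=287: (2,1) in TLB -> HIT

Answer: MISS HIT MISS HIT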